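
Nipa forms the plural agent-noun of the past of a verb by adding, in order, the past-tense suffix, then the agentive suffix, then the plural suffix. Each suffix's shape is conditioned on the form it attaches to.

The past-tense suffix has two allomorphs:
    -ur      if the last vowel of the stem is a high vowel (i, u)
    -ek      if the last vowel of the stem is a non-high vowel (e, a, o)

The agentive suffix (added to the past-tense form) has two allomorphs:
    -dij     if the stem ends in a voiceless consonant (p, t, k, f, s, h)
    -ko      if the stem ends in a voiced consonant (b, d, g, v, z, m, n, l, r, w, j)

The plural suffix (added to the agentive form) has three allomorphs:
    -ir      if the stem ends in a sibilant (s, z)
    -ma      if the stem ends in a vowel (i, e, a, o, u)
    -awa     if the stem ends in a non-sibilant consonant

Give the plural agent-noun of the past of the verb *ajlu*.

Since the last vowel of *ajlu* is /u/ (a high vowel), it takes -ur, giving *ajluur*.
The past-tense form *ajluur* — final consonant /r/ (voiced) → -ko → *ajluurko*.
Since the final sound of the agentive form *ajluurko* is /o/ (a vowel), it takes -ma, giving *ajluurkoma*.

ajluurkoma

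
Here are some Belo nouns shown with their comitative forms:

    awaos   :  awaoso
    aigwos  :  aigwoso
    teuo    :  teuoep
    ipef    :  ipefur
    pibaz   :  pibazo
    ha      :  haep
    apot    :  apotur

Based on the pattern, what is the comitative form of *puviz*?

puvizo

The suffix is conditioned by the final sound: -o when the stem ends in a sibilant (*awaos*, *aigwos*, *pibaz*); -ur when the stem ends in a non-sibilant consonant (*ipef*, *apot*); -ep when the stem ends in a vowel (*teuo*, *ha*).
The final sound of *puviz* is /z/, which is a sibilant, so the suffix is -o, giving *puvizo*.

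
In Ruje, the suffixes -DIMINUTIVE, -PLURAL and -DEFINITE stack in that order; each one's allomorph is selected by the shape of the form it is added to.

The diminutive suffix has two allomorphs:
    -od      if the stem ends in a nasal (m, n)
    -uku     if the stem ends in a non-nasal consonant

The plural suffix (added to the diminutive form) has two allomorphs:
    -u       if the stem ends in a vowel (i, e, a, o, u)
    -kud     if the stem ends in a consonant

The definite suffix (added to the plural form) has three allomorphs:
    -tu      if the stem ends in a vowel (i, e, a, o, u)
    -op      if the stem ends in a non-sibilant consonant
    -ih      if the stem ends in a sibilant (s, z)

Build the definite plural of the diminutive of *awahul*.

*awahul* — final consonant /l/ (non-nasal) → -uku → *awahuluku*.
The diminutive form *awahuluku* — final sound /u/ (a vowel) → -u → *awahulukuu*.
The final sound of the plural form *awahulukuu* is /u/, which is a vowel, so the definite suffix is -tu, giving *awahulukuutu*.

awahulukuutu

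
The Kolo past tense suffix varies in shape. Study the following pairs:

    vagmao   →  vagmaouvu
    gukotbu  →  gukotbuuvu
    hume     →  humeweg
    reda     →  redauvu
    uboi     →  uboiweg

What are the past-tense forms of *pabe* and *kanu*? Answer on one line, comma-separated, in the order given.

pabeweg, kanuuvu

Looking at the last vowel of each stem: -weg when the last vowel of the stem is a front vowel (*hume*, *uboi*); -uvu when the last vowel of the stem is a back vowel (*vagmao*, *gukotbu*, *reda*).
Since the last vowel of *pabe* is /e/ (a front vowel), it takes -weg, giving *pabeweg*.
Since the last vowel of *kanu* is /u/ (a back vowel), it takes -uvu, giving *kanuuvu*.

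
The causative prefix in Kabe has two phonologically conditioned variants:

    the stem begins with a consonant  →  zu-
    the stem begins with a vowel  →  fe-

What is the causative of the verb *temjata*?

*temjata* — first sound /t/ (a consonant) → zu- → *zutemjata*.

zutemjata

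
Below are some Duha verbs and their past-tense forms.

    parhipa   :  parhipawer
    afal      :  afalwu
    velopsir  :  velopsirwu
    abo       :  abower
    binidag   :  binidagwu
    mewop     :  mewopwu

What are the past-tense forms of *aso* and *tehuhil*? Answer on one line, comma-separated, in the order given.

The alternation tracks the final sound of the stem — -wu when the stem ends in a consonant (*afal*, *velopsir*, *binidag*, *mewop*); -wer when the stem ends in a vowel (*parhipa*, *abo*).
*aso* — final sound /o/ (a vowel) → -wer → *asower*.
*tehuhil*: final sound = /l/, a consonant → -wu → *tehuhilwu*.

asower, tehuhilwu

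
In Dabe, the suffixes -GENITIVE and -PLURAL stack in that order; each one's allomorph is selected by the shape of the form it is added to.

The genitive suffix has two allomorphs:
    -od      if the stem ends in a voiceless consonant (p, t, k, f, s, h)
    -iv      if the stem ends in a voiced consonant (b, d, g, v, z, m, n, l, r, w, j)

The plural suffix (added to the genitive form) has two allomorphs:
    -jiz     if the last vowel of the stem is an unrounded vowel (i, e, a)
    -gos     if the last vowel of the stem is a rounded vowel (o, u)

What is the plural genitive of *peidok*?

*peidok*: final consonant = /k/, voiceless → -od → *peidokod*.
Since the last vowel of the genitive form *peidokod* is /o/ (a rounded vowel), it takes -gos, giving *peidokodgos*.

peidokodgos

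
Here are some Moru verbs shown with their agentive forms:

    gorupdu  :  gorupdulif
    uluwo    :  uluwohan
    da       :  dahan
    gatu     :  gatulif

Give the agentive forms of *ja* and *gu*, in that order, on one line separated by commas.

jahan, gulif

Looking at the last vowel of each stem: -lif when the last vowel of the stem is a high vowel (*gorupdu*, *gatu*); -han when the last vowel of the stem is a non-high vowel (*uluwo*, *da*).
Since the last vowel of *ja* is /a/ (a non-high vowel), it takes -han, giving *jahan*.
*gu*: last vowel = /u/, a high vowel → -lif → *gulif*.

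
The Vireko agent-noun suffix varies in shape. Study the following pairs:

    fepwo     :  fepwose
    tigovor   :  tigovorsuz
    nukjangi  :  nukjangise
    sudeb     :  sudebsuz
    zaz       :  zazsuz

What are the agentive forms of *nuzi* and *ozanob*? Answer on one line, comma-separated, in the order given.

nuzise, ozanobsuz

The suffix is conditioned by the final sound: -suz when the stem ends in a consonant (*tigovor*, *sudeb*, *zaz*); -se when the stem ends in a vowel (*fepwo*, *nukjangi*).
*nuzi* — final sound /i/ (a vowel) → -se → *nuzise*.
*ozanob* — final sound /b/ (a consonant) → -suz → *ozanobsuz*.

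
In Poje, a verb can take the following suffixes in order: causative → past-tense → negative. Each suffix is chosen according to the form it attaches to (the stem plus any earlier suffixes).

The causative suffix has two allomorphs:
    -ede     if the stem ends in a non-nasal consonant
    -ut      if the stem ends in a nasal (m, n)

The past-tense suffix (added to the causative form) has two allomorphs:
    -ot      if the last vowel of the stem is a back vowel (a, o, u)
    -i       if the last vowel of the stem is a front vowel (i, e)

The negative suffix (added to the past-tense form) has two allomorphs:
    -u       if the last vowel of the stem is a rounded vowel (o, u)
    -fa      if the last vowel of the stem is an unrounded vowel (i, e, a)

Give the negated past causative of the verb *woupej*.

woupejedeifa

*woupej* — final consonant /j/ (non-nasal) → -ede → *woupejede*.
Since the last vowel of the causative form *woupejede* is /e/ (a front vowel), it takes -i, giving *woupejedei*.
Since the last vowel of the past-tense form *woupejedei* is /i/ (an unrounded vowel), it takes -fa, giving *woupejedeifa*.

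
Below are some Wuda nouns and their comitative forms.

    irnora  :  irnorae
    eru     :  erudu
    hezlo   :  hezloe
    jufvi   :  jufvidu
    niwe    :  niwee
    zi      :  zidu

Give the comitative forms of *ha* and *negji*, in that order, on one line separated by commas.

The alternation tracks the last vowel of the stem — -du when the last vowel of the stem is a high vowel (*eru*, *jufvi*, *zi*); -e when the last vowel of the stem is a non-high vowel (*irnora*, *hezlo*, *niwe*).
*ha*: last vowel = /a/, a non-high vowel → -e → *hae*.
*negji* — last vowel /i/ (a high vowel) → -du → *negjidu*.

hae, negjidu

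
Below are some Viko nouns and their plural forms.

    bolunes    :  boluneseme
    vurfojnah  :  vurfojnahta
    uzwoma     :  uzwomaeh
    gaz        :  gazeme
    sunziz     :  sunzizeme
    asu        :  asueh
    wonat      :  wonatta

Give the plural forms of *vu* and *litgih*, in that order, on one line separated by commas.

The alternation tracks the final sound of the stem — -eme when the stem ends in a sibilant (*bolunes*, *gaz*, *sunziz*); -ta when the stem ends in a non-sibilant consonant (*vurfojnah*, *wonat*); -eh when the stem ends in a vowel (*uzwoma*, *asu*).
The final sound of *vu* is /u/, which is a vowel, so the suffix is -eh, giving *vueh*.
Since the final sound of *litgih* is /h/ (a non-sibilant consonant), it takes -ta, giving *litgihta*.

vueh, litgihta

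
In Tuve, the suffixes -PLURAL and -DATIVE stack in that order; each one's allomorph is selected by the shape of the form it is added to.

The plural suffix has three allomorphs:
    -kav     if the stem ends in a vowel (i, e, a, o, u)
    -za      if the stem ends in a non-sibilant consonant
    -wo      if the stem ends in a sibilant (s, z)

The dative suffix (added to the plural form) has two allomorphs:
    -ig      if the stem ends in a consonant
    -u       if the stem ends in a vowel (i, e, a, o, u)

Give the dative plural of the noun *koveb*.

*koveb* — final sound /b/ (a non-sibilant consonant) → -za → *kovebza*.
The plural form *kovebza*: final sound = /a/, a vowel → -u → *kovebzau*.

kovebzau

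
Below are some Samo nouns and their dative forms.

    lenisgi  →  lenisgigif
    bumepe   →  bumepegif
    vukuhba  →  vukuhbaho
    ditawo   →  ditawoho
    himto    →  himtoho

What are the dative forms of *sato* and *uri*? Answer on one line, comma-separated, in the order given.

The pattern is front/back vowel harmony: -gif when the last vowel of the stem is a front vowel (*lenisgi*, *bumepe*); -ho when the last vowel of the stem is a back vowel (*vukuhba*, *ditawo*, *himto*).
*sato*: last vowel = /o/, a back vowel → -ho → *satoho*.
*uri*: last vowel = /i/, a front vowel → -gif → *urigif*.

satoho, urigif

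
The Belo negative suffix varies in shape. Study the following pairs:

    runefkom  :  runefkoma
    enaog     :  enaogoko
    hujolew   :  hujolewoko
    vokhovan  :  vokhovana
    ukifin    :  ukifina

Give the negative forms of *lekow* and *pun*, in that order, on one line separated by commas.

The alternation tracks the final consonant of the stem — -a when the stem ends in a nasal (*runefkom*, *vokhovan*, *ukifin*); -oko when the stem ends in a non-nasal consonant (*enaog*, *hujolew*).
*lekow* — final consonant /w/ (non-nasal) → -oko → *lekowoko*.
Since the final consonant of *pun* is /n/ (a nasal), it takes -a, giving *puna*.

lekowoko, puna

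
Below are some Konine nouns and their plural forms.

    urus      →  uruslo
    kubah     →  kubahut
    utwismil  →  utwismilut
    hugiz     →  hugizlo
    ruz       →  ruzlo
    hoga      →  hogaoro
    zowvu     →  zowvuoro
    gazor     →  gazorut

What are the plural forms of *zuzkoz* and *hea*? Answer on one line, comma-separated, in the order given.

The alternation tracks the final sound of the stem — -lo when the stem ends in a sibilant (*urus*, *hugiz*, *ruz*); -ut when the stem ends in a non-sibilant consonant (*kubah*, *utwismil*, *gazor*); -oro when the stem ends in a vowel (*hoga*, *zowvu*).
*zuzkoz*: final sound = /z/, a sibilant → -lo → *zuzkozlo*.
The final sound of *hea* is /a/, which is a vowel, so the suffix is -oro, giving *heaoro*.

zuzkozlo, heaoro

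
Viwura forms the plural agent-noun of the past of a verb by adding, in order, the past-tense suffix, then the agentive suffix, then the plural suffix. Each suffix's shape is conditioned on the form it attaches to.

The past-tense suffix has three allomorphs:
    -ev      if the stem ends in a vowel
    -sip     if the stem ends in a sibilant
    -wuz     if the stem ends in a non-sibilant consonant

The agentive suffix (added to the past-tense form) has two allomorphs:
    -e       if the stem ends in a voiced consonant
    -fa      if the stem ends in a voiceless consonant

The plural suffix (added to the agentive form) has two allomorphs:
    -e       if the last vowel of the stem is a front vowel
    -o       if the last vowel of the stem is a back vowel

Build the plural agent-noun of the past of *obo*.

oboevee

*obo*: final sound = /o/, a vowel → -ev → *oboev*.
Since the final consonant of the past-tense form *oboev* is /v/ (voiced), it takes -e, giving *oboeve*.
The agentive form *oboeve*: last vowel = /e/, a front vowel → -e → *oboevee*.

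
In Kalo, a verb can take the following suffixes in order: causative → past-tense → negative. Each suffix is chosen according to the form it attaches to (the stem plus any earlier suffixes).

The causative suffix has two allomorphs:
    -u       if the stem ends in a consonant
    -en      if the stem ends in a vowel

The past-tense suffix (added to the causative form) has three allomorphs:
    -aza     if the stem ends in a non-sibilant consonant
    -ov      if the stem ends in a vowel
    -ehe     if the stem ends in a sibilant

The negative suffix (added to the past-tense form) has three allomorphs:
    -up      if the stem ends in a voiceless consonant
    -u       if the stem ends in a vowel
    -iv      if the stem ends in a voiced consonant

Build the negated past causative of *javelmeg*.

javelmeguoviv

The final sound of *javelmeg* is /g/, which is a consonant, so the causative suffix is -u, giving *javelmegu*.
The causative form *javelmegu*: final sound = /u/, a vowel → -ov → *javelmeguov*.
Since the final sound of the past-tense form *javelmeguov* is /v/ (a voiced consonant), it takes -iv, giving *javelmeguoviv*.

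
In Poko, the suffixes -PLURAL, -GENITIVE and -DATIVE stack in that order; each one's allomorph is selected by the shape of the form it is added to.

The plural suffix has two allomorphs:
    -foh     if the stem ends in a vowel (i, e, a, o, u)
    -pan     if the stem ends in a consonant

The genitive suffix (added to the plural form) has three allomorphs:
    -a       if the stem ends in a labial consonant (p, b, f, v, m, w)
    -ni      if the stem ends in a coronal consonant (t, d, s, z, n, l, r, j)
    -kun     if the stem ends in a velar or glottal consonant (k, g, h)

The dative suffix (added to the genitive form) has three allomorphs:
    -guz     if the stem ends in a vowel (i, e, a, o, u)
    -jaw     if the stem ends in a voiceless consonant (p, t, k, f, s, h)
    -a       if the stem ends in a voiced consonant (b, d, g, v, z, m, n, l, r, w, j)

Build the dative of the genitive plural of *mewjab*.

mewjabpanniguz

Since the final sound of *mewjab* is /b/ (a consonant), it takes -pan, giving *mewjabpan*.
The plural form *mewjabpan* — final consonant /n/ (coronal) → -ni → *mewjabpanni*.
The final sound of the genitive form *mewjabpanni* is /i/, which is a vowel, so the dative suffix is -guz, giving *mewjabpanniguz*.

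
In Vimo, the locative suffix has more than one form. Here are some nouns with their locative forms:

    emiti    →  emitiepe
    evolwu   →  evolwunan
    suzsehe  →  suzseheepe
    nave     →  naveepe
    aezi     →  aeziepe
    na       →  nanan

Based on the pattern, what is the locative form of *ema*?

The pattern is front/back vowel harmony: -epe when the last vowel of the stem is a front vowel (*emiti*, *suzsehe*, *nave*, *aezi*); -nan when the last vowel of the stem is a back vowel (*evolwu*, *na*).
Since the last vowel of *ema* is /a/ (a back vowel), it takes -nan, giving *emanan*.

emanan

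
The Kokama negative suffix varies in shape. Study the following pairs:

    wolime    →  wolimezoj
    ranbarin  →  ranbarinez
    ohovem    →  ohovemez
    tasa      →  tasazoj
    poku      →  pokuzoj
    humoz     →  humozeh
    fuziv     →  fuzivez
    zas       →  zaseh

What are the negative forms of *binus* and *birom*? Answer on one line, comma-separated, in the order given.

The alternation tracks the final sound of the stem — -eh when the stem ends in a sibilant (*humoz*, *zas*); -ez when the stem ends in a non-sibilant consonant (*ranbarin*, *ohovem*, *fuziv*); -zoj when the stem ends in a vowel (*wolime*, *tasa*, *poku*).
*binus* — final sound /s/ (a sibilant) → -eh → *binuseh*.
Since the final sound of *birom* is /m/ (a non-sibilant consonant), it takes -ez, giving *biromez*.

binuseh, biromez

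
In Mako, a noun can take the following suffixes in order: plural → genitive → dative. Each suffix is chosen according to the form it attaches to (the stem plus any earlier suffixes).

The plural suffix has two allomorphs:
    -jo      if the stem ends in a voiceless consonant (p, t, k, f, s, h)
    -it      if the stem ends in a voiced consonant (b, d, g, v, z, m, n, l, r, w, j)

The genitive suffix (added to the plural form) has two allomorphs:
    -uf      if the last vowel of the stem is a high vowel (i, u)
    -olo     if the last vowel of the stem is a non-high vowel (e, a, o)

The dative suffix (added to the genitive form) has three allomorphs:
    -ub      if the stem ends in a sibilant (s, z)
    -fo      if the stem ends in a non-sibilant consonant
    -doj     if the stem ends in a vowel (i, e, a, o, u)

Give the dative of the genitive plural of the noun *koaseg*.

The final consonant of *koaseg* is /g/, which is voiced, so the plural suffix is -it, giving *koasegit*.
The plural form *koasegit*: last vowel = /i/, a high vowel → -uf → *koasegituf*.
The genitive form *koasegituf* — final sound /f/ (a non-sibilant consonant) → -fo → *koasegituffo*.

koasegituffo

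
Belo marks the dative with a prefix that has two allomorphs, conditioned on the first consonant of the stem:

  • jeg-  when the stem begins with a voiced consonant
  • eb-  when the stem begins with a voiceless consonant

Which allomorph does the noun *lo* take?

jeg-

The first consonant of *lo* is /l/, which is voiced, so the prefix is jeg-.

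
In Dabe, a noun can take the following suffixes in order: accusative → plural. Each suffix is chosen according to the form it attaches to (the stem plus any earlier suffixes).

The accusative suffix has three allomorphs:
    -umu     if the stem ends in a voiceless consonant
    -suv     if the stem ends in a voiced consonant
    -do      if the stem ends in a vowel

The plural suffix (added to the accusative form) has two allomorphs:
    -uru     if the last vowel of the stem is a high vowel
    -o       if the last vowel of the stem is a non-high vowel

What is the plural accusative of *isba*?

isbadoo

Since the final sound of *isba* is /a/ (a vowel), it takes -do, giving *isbado*.
Since the last vowel of the accusative form *isbado* is /o/ (a non-high vowel), it takes -o, giving *isbadoo*.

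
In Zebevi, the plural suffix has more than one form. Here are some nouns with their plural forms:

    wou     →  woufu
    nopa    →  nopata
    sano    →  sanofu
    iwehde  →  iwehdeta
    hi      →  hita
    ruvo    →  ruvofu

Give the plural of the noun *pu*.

Looking at the last vowel of each stem: -fu when the last vowel of the stem is a rounded vowel (*wou*, *sano*, *ruvo*); -ta when the last vowel of the stem is an unrounded vowel (*nopa*, *iwehde*, *hi*).
Since the last vowel of *pu* is /u/ (a rounded vowel), it takes -fu, giving *pufu*.

pufu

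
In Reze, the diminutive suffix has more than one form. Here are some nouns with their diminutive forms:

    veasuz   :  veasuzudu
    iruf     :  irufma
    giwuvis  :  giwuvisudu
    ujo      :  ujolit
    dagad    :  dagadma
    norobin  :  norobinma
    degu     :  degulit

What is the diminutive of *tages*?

The suffix is conditioned by the final sound: -udu when the stem ends in a sibilant (*veasuz*, *giwuvis*); -ma when the stem ends in a non-sibilant consonant (*iruf*, *dagad*, *norobin*); -lit when the stem ends in a vowel (*ujo*, *degu*).
*tages* — final sound /s/ (a sibilant) → -udu → *tagesudu*.

tagesudu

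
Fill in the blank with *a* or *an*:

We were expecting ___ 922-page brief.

a

The indefinite article is chosen by the initial *sound* of the following word, not its spelling.
The number *922* is spoken "nine hundred …", beginning with /naɪn/ — a consonant sound.
So the article is *a*: We were expecting a 922-page brief.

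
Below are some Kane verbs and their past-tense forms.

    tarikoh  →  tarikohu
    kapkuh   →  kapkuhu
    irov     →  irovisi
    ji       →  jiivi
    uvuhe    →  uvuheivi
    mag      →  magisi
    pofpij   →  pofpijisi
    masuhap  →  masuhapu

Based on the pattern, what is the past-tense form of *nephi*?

The pattern is voicing of the final sound: -u when the stem ends in a voiceless consonant (*tarikoh*, *kapkuh*, *masuhap*); -isi when the stem ends in a voiced consonant (*irov*, *mag*, *pofpij*); -ivi when the stem ends in a vowel (*ji*, *uvuhe*).
*nephi*: final sound = /i/, a vowel → -ivi → *nephiivi*.

nephiivi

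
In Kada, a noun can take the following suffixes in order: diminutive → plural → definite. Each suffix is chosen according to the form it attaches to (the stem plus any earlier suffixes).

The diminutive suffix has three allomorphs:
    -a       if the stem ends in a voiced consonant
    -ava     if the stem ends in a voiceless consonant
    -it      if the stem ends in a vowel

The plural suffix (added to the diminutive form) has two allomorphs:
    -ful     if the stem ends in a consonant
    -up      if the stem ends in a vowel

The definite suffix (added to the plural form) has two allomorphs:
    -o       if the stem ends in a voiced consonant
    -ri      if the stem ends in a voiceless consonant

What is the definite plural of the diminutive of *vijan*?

The final sound of *vijan* is /n/, which is a voiced consonant, so the diminutive suffix is -a, giving *vijana*.
Since the final sound of the diminutive form *vijana* is /a/ (a vowel), it takes -up, giving *vijanaup*.
The plural form *vijanaup* — final consonant /p/ (voiceless) → -ri → *vijanaupri*.

vijanaupri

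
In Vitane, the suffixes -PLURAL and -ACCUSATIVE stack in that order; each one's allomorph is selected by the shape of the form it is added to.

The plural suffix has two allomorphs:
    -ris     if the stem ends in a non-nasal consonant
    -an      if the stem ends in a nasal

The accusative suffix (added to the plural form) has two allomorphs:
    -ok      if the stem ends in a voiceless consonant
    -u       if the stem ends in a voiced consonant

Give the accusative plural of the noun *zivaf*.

zivafrisok

*zivaf* — final consonant /f/ (non-nasal) → -ris → *zivafris*.
The plural form *zivafris* — final consonant /s/ (voiceless) → -ok → *zivafrisok*.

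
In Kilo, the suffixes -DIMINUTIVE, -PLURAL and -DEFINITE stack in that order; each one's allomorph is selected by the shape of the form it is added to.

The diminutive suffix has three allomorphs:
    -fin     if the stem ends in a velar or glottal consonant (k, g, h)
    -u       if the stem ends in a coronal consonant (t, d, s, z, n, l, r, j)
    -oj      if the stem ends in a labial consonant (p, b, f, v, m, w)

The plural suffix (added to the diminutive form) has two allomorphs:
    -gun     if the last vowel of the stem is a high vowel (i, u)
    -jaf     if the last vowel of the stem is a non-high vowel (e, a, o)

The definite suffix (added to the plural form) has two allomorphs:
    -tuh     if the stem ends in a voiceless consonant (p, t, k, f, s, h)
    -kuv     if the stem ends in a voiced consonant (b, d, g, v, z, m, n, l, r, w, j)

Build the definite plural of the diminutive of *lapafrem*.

lapafremojjaftuh

Since the final consonant of *lapafrem* is /m/ (labial), it takes -oj, giving *lapafremoj*.
Since the last vowel of the diminutive form *lapafremoj* is /o/ (a non-high vowel), it takes -jaf, giving *lapafremojjaf*.
The plural form *lapafremojjaf* — final consonant /f/ (voiceless) → -tuh → *lapafremojjaftuh*.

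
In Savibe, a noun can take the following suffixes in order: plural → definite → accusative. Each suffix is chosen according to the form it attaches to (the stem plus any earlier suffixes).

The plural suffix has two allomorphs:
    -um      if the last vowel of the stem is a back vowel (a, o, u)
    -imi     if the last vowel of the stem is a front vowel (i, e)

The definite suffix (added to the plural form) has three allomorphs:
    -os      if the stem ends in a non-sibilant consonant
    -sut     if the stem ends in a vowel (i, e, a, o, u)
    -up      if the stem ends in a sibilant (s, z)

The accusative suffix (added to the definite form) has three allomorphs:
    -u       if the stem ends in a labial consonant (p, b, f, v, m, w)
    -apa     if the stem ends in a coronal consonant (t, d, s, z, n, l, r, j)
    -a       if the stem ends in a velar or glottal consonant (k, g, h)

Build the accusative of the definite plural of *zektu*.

zektuumosapa

*zektu*: last vowel = /u/, a back vowel → -um → *zektuum*.
The final sound of the plural form *zektuum* is /m/, which is a non-sibilant consonant, so the definite suffix is -os, giving *zektuumos*.
The definite form *zektuumos* — final consonant /s/ (coronal) → -apa → *zektuumosapa*.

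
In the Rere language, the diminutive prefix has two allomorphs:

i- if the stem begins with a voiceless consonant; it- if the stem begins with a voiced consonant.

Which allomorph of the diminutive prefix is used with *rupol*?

it-

*rupol*: first consonant = /r/, voiced → it-.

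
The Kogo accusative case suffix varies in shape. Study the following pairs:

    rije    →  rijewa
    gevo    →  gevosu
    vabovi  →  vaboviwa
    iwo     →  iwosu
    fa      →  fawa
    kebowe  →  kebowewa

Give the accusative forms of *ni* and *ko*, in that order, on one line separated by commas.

The suffix is conditioned by the last vowel: -su when the last vowel of the stem is a rounded vowel (*gevo*, *iwo*); -wa when the last vowel of the stem is an unrounded vowel (*rije*, *vabovi*, *fa*, *kebowe*).
Since the last vowel of *ni* is /i/ (an unrounded vowel), it takes -wa, giving *niwa*.
Since the last vowel of *ko* is /o/ (a rounded vowel), it takes -su, giving *kosu*.

niwa, kosu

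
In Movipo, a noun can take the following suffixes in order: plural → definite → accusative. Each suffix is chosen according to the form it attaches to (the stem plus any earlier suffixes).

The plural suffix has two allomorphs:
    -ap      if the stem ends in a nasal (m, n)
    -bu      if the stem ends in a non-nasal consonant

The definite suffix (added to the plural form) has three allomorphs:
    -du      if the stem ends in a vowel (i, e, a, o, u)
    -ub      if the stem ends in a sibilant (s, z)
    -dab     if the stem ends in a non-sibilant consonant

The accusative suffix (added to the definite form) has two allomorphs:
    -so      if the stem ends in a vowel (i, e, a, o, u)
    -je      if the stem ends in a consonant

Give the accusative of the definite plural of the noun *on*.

Since the final consonant of *on* is /n/ (a nasal), it takes -ap, giving *onap*.
The plural form *onap*: final sound = /p/, a non-sibilant consonant → -dab → *onapdab*.
The definite form *onapdab*: final sound = /b/, a consonant → -je → *onapdabje*.

onapdabje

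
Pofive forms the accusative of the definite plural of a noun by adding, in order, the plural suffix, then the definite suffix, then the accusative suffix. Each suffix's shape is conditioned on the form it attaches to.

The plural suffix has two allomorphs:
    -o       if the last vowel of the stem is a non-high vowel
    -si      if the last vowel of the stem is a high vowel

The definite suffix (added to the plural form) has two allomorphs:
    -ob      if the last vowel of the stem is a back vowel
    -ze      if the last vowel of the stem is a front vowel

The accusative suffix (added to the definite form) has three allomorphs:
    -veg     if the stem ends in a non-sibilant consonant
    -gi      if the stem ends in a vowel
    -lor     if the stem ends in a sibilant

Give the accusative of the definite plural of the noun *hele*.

heleoobveg

*hele* — last vowel /e/ (a non-high vowel) → -o → *heleo*.
The last vowel of the plural form *heleo* is /o/, which is a back vowel, so the definite suffix is -ob, giving *heleoob*.
Since the final sound of the definite form *heleoob* is /b/ (a non-sibilant consonant), it takes -veg, giving *heleoobveg*.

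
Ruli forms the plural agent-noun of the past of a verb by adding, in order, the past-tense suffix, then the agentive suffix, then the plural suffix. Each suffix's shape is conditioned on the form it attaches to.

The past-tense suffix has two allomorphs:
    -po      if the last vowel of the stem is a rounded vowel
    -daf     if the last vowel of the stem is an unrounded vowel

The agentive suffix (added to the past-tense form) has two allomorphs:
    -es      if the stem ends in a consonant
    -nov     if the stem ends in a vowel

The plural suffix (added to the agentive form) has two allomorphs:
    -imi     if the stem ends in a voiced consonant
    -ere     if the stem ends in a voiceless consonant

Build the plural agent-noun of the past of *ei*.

eidafesere

Since the last vowel of *ei* is /i/ (an unrounded vowel), it takes -daf, giving *eidaf*.
The final sound of the past-tense form *eidaf* is /f/, which is a consonant, so the agentive suffix is -es, giving *eidafes*.
Since the final consonant of the agentive form *eidafes* is /s/ (voiceless), it takes -ere, giving *eidafesere*.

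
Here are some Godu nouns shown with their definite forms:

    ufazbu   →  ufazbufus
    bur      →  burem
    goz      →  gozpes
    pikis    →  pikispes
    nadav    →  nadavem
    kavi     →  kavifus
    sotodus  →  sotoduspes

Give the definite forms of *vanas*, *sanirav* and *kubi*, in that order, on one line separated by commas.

vanaspes, saniravem, kubifus

The suffix is conditioned by the final sound: -pes when the stem ends in a sibilant (*goz*, *pikis*, *sotodus*); -em when the stem ends in a non-sibilant consonant (*bur*, *nadav*); -fus when the stem ends in a vowel (*ufazbu*, *kavi*).
*vanas*: final sound = /s/, a sibilant → -pes → *vanaspes*.
*sanirav* — final sound /v/ (a non-sibilant consonant) → -em → *saniravem*.
*kubi* — final sound /i/ (a vowel) → -fus → *kubifus*.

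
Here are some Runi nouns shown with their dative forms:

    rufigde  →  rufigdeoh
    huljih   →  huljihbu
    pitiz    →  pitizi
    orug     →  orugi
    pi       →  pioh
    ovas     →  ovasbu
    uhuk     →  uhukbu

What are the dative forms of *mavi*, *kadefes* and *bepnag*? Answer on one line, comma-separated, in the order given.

mavioh, kadefesbu, bepnagi

The alternation tracks the final sound of the stem — -bu when the stem ends in a voiceless consonant (*huljih*, *ovas*, *uhuk*); -i when the stem ends in a voiced consonant (*pitiz*, *orug*); -oh when the stem ends in a vowel (*rufigde*, *pi*).
The final sound of *mavi* is /i/, which is a vowel, so the suffix is -oh, giving *mavioh*.
*kadefes* — final sound /s/ (a voiceless consonant) → -bu → *kadefesbu*.
*bepnag*: final sound = /g/, a voiced consonant → -i → *bepnagi*.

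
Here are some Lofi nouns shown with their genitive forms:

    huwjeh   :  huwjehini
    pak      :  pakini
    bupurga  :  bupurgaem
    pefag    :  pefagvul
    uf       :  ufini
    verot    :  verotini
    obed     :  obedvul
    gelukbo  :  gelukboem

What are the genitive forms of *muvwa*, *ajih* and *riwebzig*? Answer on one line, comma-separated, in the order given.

muvwaem, ajihini, riwebzigvul

The suffix is conditioned by the final sound: -ini when the stem ends in a voiceless consonant (*huwjeh*, *pak*, *uf*, *verot*); -vul when the stem ends in a voiced consonant (*pefag*, *obed*); -em when the stem ends in a vowel (*bupurga*, *gelukbo*).
Since the final sound of *muvwa* is /a/ (a vowel), it takes -em, giving *muvwaem*.
*ajih* — final sound /h/ (a voiceless consonant) → -ini → *ajihini*.
Since the final sound of *riwebzig* is /g/ (a voiced consonant), it takes -vul, giving *riwebzigvul*.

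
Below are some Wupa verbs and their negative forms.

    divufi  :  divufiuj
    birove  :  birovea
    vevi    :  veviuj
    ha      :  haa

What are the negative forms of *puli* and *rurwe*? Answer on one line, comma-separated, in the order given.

Looking at the last vowel of each stem: -uj when the last vowel of the stem is a high vowel (*divufi*, *vevi*); -a when the last vowel of the stem is a non-high vowel (*birove*, *ha*).
The last vowel of *puli* is /i/, which is a high vowel, so the suffix is -uj, giving *puliuj*.
The last vowel of *rurwe* is /e/, which is a non-high vowel, so the suffix is -a, giving *rurwea*.

puliuj, rurwea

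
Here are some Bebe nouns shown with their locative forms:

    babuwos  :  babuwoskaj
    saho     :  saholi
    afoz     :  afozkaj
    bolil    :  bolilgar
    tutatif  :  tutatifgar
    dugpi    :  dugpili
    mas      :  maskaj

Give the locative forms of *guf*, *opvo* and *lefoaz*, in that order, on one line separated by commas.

The pattern is sibilance of the final sound: -kaj when the stem ends in a sibilant (*babuwos*, *afoz*, *mas*); -gar when the stem ends in a non-sibilant consonant (*bolil*, *tutatif*); -li when the stem ends in a vowel (*saho*, *dugpi*).
*guf*: final sound = /f/, a non-sibilant consonant → -gar → *gufgar*.
Since the final sound of *opvo* is /o/ (a vowel), it takes -li, giving *opvoli*.
*lefoaz*: final sound = /z/, a sibilant → -kaj → *lefoazkaj*.

gufgar, opvoli, lefoazkaj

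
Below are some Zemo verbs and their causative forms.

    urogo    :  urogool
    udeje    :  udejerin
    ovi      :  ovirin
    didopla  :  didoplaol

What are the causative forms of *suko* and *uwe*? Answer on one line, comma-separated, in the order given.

Looking at the last vowel of each stem: -rin when the last vowel of the stem is a front vowel (*udeje*, *ovi*); -ol when the last vowel of the stem is a back vowel (*urogo*, *didopla*).
Since the last vowel of *suko* is /o/ (a back vowel), it takes -ol, giving *sukool*.
*uwe* — last vowel /e/ (a front vowel) → -rin → *uwerin*.

sukool, uwerin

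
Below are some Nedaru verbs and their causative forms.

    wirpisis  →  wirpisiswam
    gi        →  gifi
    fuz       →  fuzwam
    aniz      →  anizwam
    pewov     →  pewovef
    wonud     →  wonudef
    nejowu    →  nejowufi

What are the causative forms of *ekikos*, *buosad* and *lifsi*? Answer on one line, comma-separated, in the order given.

The suffix is conditioned by the final sound: -wam when the stem ends in a sibilant (*wirpisis*, *fuz*, *aniz*); -ef when the stem ends in a non-sibilant consonant (*pewov*, *wonud*); -fi when the stem ends in a vowel (*gi*, *nejowu*).
*ekikos*: final sound = /s/, a sibilant → -wam → *ekikoswam*.
Since the final sound of *buosad* is /d/ (a non-sibilant consonant), it takes -ef, giving *buosadef*.
The final sound of *lifsi* is /i/, which is a vowel, so the suffix is -fi, giving *lifsifi*.

ekikoswam, buosadef, lifsifi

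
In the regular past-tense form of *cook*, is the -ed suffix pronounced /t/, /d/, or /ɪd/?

/t/

The stem *cook* ends in a voiceless consonant other than /t/.
The -ed suffix is realized as /ɪd/ after /t, d/; as /t/ after other voiceless consonants; and as /d/ after other voiced sounds.
So -ed on *cook* is pronounced /t/.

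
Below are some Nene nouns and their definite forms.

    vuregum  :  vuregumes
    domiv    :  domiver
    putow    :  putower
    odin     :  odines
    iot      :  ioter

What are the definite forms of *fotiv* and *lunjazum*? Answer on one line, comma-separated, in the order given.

fotiver, lunjazumes

Looking at the final consonant of each stem: -es when the stem ends in a nasal (*vuregum*, *odin*); -er when the stem ends in a non-nasal consonant (*domiv*, *putow*, *iot*).
*fotiv* — final consonant /v/ (non-nasal) → -er → *fotiver*.
The final consonant of *lunjazum* is /m/, which is a nasal, so the suffix is -es, giving *lunjazumes*.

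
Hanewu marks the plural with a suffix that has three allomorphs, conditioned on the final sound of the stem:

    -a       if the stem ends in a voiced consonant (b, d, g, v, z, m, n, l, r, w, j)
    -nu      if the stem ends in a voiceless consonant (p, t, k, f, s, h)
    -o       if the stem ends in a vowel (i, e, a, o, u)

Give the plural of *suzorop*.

suzoropnu

The final sound of *suzorop* is /p/, which is a voiceless consonant, so the suffix is -nu, giving *suzoropnu*.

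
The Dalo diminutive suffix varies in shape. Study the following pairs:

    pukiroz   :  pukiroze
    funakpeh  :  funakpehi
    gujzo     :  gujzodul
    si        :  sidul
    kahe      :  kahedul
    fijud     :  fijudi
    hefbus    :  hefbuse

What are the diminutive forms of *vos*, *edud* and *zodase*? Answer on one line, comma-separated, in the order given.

The pattern is sibilance of the final sound: -e when the stem ends in a sibilant (*pukiroz*, *hefbus*); -i when the stem ends in a non-sibilant consonant (*funakpeh*, *fijud*); -dul when the stem ends in a vowel (*gujzo*, *si*, *kahe*).
*vos* — final sound /s/ (a sibilant) → -e → *vose*.
The final sound of *edud* is /d/, which is a non-sibilant consonant, so the suffix is -i, giving *edudi*.
Since the final sound of *zodase* is /e/ (a vowel), it takes -dul, giving *zodasedul*.

vose, edudi, zodasedul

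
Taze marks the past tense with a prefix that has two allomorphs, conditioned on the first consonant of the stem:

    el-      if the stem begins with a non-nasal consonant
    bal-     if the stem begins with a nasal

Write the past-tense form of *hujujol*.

elhujujol

Since the first consonant of *hujujol* is /h/ (non-nasal), it takes el-, giving *elhujujol*.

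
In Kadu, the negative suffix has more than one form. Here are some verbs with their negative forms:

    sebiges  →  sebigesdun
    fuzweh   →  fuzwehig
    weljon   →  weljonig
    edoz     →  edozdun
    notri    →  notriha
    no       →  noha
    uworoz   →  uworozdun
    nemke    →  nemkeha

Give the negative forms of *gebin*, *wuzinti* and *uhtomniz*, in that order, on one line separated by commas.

gebinig, wuzintiha, uhtomnizdun

The suffix is conditioned by the final sound: -dun when the stem ends in a sibilant (*sebiges*, *edoz*, *uworoz*); -ig when the stem ends in a non-sibilant consonant (*fuzweh*, *weljon*); -ha when the stem ends in a vowel (*notri*, *no*, *nemke*).
*gebin* — final sound /n/ (a non-sibilant consonant) → -ig → *gebinig*.
*wuzinti*: final sound = /i/, a vowel → -ha → *wuzintiha*.
*uhtomniz*: final sound = /z/, a sibilant → -dun → *uhtomnizdun*.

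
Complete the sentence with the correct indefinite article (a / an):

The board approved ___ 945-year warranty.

a

The indefinite article is chosen by the initial *sound* of the following word, not its spelling.
The number *945* is spoken "nine hundred …", beginning with /naɪn/ — a consonant sound.
So the article is *a*: The board approved a 945-year warranty.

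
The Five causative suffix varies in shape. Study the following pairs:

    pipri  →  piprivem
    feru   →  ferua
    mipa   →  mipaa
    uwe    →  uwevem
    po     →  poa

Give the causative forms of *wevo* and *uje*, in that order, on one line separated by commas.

wevoa, ujevem

The pattern is front/back vowel harmony: -vem when the last vowel of the stem is a front vowel (*pipri*, *uwe*); -a when the last vowel of the stem is a back vowel (*feru*, *mipa*, *po*).
The last vowel of *wevo* is /o/, which is a back vowel, so the suffix is -a, giving *wevoa*.
The last vowel of *uje* is /e/, which is a front vowel, so the suffix is -vem, giving *ujevem*.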